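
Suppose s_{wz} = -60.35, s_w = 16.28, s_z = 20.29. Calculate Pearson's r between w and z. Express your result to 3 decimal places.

-0.183

r = Cov(w,z) / (s_w · s_z) = -60.35 / (16.28 × 20.29)
  = -60.35 / 330.3212 ≈ -0.183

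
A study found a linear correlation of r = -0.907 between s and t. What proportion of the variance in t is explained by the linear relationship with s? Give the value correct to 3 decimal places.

r² = (-0.907)² = 0.823

0.823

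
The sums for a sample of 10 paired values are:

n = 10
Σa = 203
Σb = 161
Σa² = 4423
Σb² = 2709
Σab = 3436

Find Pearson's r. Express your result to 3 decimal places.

0.892

r = (nΣab − ΣaΣb) / √[(nΣa² − (Σa)²)(nΣb² − (Σb)²)]
Numerator: 10×3436 − 203×161 = 1677
Denominator: √[(44230 − 41209)(27090 − 25921)] = √[3021 × 1169] = 1879.2416
r = 1677 / 1879.2416 ≈ 0.892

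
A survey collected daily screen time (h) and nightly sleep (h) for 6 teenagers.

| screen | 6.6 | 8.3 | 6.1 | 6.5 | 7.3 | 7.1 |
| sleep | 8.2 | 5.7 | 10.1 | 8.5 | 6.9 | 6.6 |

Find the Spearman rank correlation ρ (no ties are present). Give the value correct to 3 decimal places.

-0.943

Rank screen: 3, 6, 1, 2, 5, 4
Rank sleep: 4, 1, 6, 5, 3, 2
d = rank(screen) − rank(sleep): -1, 5, -5, -3, 2, 2; Σd² = 68
ρ = 1 − 6Σd² / [n(n²−1)] = 1 − 6×68 / (6×35) = 1 − 408/210 ≈ -0.943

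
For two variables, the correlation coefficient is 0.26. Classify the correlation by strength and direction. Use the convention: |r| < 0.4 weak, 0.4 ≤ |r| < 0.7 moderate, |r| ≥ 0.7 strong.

weak positive

r = 0.26 > 0 so the relationship is positive.
|r| = 0.26, which falls in the weak range.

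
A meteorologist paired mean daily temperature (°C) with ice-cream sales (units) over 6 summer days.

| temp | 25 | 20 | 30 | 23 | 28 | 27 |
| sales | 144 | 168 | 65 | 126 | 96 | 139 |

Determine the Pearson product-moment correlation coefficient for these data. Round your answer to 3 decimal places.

n = 6, Σx = 153, Σy = 738, Σx² = 3967, Σy² = 97598, Σxy = 18249
nΣxy − ΣxΣy = 109494 − 112914 = -3420
nΣx² − (Σx)² = 23802 − 23409 = 393; nΣy² − (Σy)² = 585588 − 544644 = 40944
r = -3420 / √(393 × 40944) = -3420 / 4011.3579 ≈ -0.853

-0.853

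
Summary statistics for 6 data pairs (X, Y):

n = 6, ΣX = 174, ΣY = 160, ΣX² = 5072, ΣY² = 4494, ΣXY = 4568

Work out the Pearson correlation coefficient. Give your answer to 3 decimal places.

-0.937

r = (nΣXY − ΣXΣY) / √[(nΣX² − (ΣX)²)(nΣY² − (ΣY)²)]
Numerator: 6×4568 − 174×160 = -432
Denominator: √[(30432 − 30276)(26964 − 25600)] = √[156 × 1364] = 461.2852
r = -432 / 461.2852 ≈ -0.937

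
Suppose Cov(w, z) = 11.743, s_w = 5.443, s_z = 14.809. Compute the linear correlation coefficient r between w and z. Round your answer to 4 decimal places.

0.1457

r = Cov(w,z) / (s_w · s_z) = 11.743 / (5.443 × 14.809)
  = 11.743 / 80.6054 ≈ 0.1457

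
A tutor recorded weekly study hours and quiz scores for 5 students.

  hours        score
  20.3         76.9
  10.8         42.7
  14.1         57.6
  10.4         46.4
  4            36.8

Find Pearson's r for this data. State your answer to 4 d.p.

0.9582

n = 5, Σx = 59.6, Σy = 260.4, Σx² = 851.7, Σy² = 14561.86, Σxy = 3464.15
nΣxy − ΣxΣy = 17320.75 − 15519.84 = 1800.91
nΣx² − (Σx)² = 4258.5 − 3552.16 = 706.34; nΣy² − (Σy)² = 72809.3 − 67808.16 = 5001.14
r = 1800.91 / √(706.34 × 5001.14) = 1800.91 / 1879.4960 ≈ 0.9582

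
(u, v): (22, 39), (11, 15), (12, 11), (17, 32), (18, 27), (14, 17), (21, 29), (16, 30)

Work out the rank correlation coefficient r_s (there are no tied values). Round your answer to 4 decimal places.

0.7857

Rank u: 8, 1, 2, 5, 6, 3, 7, 4
Rank v: 8, 2, 1, 7, 4, 3, 5, 6
d = rank(u) − rank(v): 0, -1, 1, -2, 2, 0, 2, -2; Σd² = 18
ρ = 1 − 6Σd² / [n(n²−1)] = 1 − 6×18 / (8×63) = 1 − 108/504 ≈ 0.7857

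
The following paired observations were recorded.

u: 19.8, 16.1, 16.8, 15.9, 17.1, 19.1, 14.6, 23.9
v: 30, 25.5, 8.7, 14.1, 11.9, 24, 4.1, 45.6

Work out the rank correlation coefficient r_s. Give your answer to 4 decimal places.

0.7381

Rank u: 7, 3, 4, 2, 5, 6, 1, 8
Rank v: 7, 6, 2, 4, 3, 5, 1, 8
d = rank(u) − rank(v): 0, -3, 2, -2, 2, 1, 0, 0; Σd² = 22
ρ = 1 − 6Σd² / [n(n²−1)] = 1 − 6×22 / (8×63) = 1 − 132/504 ≈ 0.7381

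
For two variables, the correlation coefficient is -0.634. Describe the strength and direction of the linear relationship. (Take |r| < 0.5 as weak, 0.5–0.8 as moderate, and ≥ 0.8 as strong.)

r = -0.634 < 0 so the relationship is negative.
|r| = 0.634, which falls in the moderate range.

moderate negative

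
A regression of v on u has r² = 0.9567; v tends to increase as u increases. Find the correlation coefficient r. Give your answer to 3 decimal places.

|r| = √0.9567 = 0.978
The association is positive, so r = 0.978.

0.978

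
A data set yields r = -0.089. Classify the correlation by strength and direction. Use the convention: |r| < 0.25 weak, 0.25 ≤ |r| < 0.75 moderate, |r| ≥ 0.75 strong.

r = -0.089 < 0 so the relationship is negative.
|r| = 0.089, which falls in the weak range.

weak negative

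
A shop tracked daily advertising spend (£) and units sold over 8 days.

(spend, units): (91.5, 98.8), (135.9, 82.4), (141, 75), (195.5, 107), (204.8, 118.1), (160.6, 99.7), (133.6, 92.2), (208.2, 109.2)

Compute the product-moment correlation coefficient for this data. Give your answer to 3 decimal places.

0.649

n = 8, Σx = 1271.1, Σy = 782.4, Σx² = 213873.91, Σy² = 77938.38, Σxy = 126983.92
nΣxy − ΣxΣy = 1015871.36 − 994508.64 = 21362.72
nΣx² − (Σx)² = 1710991.28 − 1615695.21 = 95296.07; nΣy² − (Σy)² = 623507.04 − 612149.76 = 11357.28
r = 21362.72 / √(95296.07 × 11357.28) = 21362.72 / 32898.3913 ≈ 0.649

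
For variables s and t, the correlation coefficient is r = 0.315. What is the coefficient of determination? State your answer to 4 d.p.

0.0992

r² = (0.315)² = 0.0992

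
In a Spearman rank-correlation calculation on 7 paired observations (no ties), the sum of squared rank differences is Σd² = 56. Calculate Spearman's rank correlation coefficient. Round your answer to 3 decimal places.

0.000

ρ = 1 − 6Σd² / [n(n²−1)] = 1 − 6×56 / (7×48)
  = 1 − 336/336 = 1 − 1.0000 ≈ 0.000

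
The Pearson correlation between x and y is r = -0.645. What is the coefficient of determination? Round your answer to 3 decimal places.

0.416

r² = (-0.645)² = 0.416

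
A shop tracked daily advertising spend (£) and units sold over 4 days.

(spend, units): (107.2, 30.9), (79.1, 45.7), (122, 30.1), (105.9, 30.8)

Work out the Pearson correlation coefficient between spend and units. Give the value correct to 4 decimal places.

n = 4, Σx = 414.2, Σy = 137.5, Σx² = 43847.46, Σy² = 4897.95, Σxy = 13861.27
nΣxy − ΣxΣy = 55445.08 − 56952.5 = -1507.42
nΣx² − (Σx)² = 175389.84 − 171561.64 = 3828.2; nΣy² − (Σy)² = 19591.8 − 18906.25 = 685.55
r = -1507.42 / √(3828.2 × 685.55) = -1507.42 / 1620.0069 ≈ -0.9305

-0.9305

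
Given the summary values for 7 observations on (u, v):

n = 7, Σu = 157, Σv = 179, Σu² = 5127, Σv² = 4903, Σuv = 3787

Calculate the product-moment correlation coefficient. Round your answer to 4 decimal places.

-0.3149

r = (nΣuv − ΣuΣv) / √[(nΣu² − (Σu)²)(nΣv² − (Σv)²)]
Numerator: 7×3787 − 157×179 = -1594
Denominator: √[(35889 − 24649)(34321 − 32041)] = √[11240 × 2280] = 5062.3315
r = -1594 / 5062.3315 ≈ -0.3149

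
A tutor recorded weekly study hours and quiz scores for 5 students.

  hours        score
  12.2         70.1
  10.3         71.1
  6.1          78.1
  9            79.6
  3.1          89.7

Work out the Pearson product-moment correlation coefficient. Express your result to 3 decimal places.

n = 5, Σx = 40.7, Σy = 388.6, Σx² = 382.75, Σy² = 30451.08, Σxy = 3058.43
nΣxy − ΣxΣy = 15292.15 − 15816.02 = -523.87
nΣx² − (Σx)² = 1913.75 − 1656.49 = 257.26; nΣy² − (Σy)² = 152255.4 − 151009.96 = 1245.44
r = -523.87 / √(257.26 × 1245.44) = -523.87 / 566.0405 ≈ -0.925

-0.925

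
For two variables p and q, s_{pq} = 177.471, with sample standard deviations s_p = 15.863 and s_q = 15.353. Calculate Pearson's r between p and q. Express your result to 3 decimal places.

0.729

r = Cov(p,q) / (s_p · s_q) = 177.471 / (15.863 × 15.353)
  = 177.471 / 243.5446 ≈ 0.729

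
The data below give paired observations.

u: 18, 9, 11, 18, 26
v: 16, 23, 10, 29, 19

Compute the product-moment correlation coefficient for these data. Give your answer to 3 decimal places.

0.157

n = 5, Σu = 82, Σv = 97, Σu² = 1526, Σv² = 2087, Σuv = 1621
nΣuv − ΣuΣv = 8105 − 7954 = 151
nΣu² − (Σu)² = 7630 − 6724 = 906; nΣv² − (Σv)² = 10435 − 9409 = 1026
r = 151 / √(906 × 1026) = 151 / 964.1348 ≈ 0.157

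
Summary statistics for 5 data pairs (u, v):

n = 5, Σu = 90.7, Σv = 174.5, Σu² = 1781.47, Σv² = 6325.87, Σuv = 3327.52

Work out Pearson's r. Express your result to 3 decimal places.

r = (nΣuv − ΣuΣv) / √[(nΣu² − (Σu)²)(nΣv² − (Σv)²)]
Numerator: 5×3327.52 − 90.7×174.5 = 810.45
Denominator: √[(8907.35 − 8226.49)(31629.35 − 30450.25)] = √[680.86 × 1179.1] = 895.9922
r = 810.45 / 895.9922 ≈ 0.905

0.905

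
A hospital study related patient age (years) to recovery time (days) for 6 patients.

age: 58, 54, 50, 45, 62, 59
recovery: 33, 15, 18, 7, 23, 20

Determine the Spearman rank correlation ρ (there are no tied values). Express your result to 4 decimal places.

0.7714

Rank age: 4, 3, 2, 1, 6, 5
Rank recovery: 6, 2, 3, 1, 5, 4
d = rank(age) − rank(recovery): -2, 1, -1, 0, 1, 1; Σd² = 8
ρ = 1 − 6Σd² / [n(n²−1)] = 1 − 6×8 / (6×35) = 1 − 48/210 ≈ 0.7714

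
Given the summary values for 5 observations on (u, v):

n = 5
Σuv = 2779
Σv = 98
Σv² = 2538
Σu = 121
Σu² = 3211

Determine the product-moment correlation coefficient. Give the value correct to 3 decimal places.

r = (nΣuv − ΣuΣv) / √[(nΣu² − (Σu)²)(nΣv² − (Σv)²)]
Numerator: 5×2779 − 121×98 = 2037
Denominator: √[(16055 − 14641)(12690 − 9604)] = √[1414 × 3086] = 2088.9241
r = 2037 / 2088.9241 ≈ 0.975

0.975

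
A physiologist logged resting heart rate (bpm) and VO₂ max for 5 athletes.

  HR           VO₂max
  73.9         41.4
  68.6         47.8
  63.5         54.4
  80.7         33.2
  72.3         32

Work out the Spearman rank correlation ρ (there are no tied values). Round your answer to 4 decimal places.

-0.7000

Rank HR: 4, 2, 1, 5, 3
Rank VO₂max: 3, 4, 5, 2, 1
d = rank(HR) − rank(VO₂max): 1, -2, -4, 3, 2; Σd² = 34
ρ = 1 − 6Σd² / [n(n²−1)] = 1 − 6×34 / (5×24) = 1 − 204/120 ≈ -0.7000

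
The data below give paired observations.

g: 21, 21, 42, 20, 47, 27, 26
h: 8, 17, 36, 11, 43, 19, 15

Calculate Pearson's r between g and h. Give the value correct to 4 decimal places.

0.9758

n = 7, Σg = 204, Σh = 149, Σg² = 6660, Σh² = 4205, Σgh = 5181
nΣgh − ΣgΣh = 36267 − 30396 = 5871
nΣg² − (Σg)² = 46620 − 41616 = 5004; nΣh² − (Σh)² = 29435 − 22201 = 7234
r = 5871 / √(5004 × 7234) = 5871 / 6016.5552 ≈ 0.9758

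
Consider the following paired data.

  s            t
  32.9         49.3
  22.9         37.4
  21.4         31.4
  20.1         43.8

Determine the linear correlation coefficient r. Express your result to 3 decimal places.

n = 4, Σs = 97.3, Σt = 161.9, Σs² = 2468.79, Σt² = 6733.65, Σst = 4030.77
nΣst − ΣsΣt = 16123.08 − 15752.87 = 370.21
nΣs² − (Σs)² = 9875.16 − 9467.29 = 407.87; nΣt² − (Σt)² = 26934.6 − 26211.61 = 722.99
r = 370.21 / √(407.87 × 722.99) = 370.21 / 543.0340 ≈ 0.682

0.682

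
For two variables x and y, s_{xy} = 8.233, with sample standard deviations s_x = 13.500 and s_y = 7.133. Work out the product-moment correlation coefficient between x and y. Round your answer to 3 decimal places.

0.085

r = Cov(x,y) / (s_x · s_y) = 8.233 / (13.500 × 7.133)
  = 8.233 / 96.2955 ≈ 0.085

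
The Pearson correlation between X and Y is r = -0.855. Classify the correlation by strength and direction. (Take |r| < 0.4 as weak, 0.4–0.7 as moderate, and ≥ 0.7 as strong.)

r = -0.855 < 0 so the relationship is negative.
|r| = 0.855, which falls in the strong range.

strong negative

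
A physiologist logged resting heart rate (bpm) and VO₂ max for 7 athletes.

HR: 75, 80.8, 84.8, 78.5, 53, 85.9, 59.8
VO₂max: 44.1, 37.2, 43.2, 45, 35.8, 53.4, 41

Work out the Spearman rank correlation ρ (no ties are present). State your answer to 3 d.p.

0.607

Rank HR: 3, 5, 6, 4, 1, 7, 2
Rank VO₂max: 5, 2, 4, 6, 1, 7, 3
d = rank(HR) − rank(VO₂max): -2, 3, 2, -2, 0, 0, -1; Σd² = 22
ρ = 1 − 6Σd² / [n(n²−1)] = 1 − 6×22 / (7×48) = 1 − 132/336 ≈ 0.607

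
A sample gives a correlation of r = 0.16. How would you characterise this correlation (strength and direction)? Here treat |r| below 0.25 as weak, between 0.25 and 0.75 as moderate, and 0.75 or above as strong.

r = 0.16 > 0 so the relationship is positive.
|r| = 0.16, which falls in the weak range.

weak positive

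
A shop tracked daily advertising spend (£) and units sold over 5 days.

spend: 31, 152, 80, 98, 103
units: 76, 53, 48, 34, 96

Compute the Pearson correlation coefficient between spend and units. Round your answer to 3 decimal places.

n = 5, Σx = 464, Σy = 307, Σx² = 50678, Σy² = 21261, Σxy = 27472
nΣxy − ΣxΣy = 137360 − 142448 = -5088
nΣx² − (Σx)² = 253390 − 215296 = 38094; nΣy² − (Σy)² = 106305 − 94249 = 12056
r = -5088 / √(38094 × 12056) = -5088 / 21430.3818 ≈ -0.237

-0.237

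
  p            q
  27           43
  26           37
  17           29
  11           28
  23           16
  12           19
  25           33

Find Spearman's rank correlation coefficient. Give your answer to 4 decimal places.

Rank p: 7, 6, 3, 1, 4, 2, 5
Rank q: 7, 6, 4, 3, 1, 2, 5
d = rank(p) − rank(q): 0, 0, -1, -2, 3, 0, 0; Σd² = 14
ρ = 1 − 6Σd² / [n(n²−1)] = 1 − 6×14 / (7×48) = 1 − 84/336 ≈ 0.7500

0.7500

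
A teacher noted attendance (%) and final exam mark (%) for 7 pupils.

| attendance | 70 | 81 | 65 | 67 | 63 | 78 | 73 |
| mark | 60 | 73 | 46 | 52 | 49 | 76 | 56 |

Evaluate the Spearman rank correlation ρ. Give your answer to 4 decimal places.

Rank attendance: 4, 7, 2, 3, 1, 6, 5
Rank mark: 5, 6, 1, 3, 2, 7, 4
d = rank(attendance) − rank(mark): -1, 1, 1, 0, -1, -1, 1; Σd² = 6
ρ = 1 − 6Σd² / [n(n²−1)] = 1 − 6×6 / (7×48) = 1 − 36/336 ≈ 0.8929

0.8929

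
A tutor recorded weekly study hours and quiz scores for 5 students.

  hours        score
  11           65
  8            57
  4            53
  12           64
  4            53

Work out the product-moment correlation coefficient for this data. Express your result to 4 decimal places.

0.9745

n = 5, Σx = 39, Σy = 292, Σx² = 361, Σy² = 17188, Σxy = 2363
nΣxy − ΣxΣy = 11815 − 11388 = 427
nΣx² − (Σx)² = 1805 − 1521 = 284; nΣy² − (Σy)² = 85940 − 85264 = 676
r = 427 / √(284 × 676) = 427 / 438.1598 ≈ 0.9745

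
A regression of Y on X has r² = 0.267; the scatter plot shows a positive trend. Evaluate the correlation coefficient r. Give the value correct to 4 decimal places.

0.5167

|r| = √0.267 = 0.5167
The association is positive, so r = 0.5167.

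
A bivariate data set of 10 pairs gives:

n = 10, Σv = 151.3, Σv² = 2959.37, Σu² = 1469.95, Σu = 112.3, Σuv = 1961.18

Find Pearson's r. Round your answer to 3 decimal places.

r = (nΣuv − ΣuΣv) / √[(nΣu² − (Σu)²)(nΣv² − (Σv)²)]
Numerator: 10×1961.18 − 112.3×151.3 = 2620.81
Denominator: √[(14699.5 − 12611.29)(29593.7 − 22891.69)] = √[2088.21 × 6702.01] = 3741.0165
r = 2620.81 / 3741.0165 ≈ 0.701

0.701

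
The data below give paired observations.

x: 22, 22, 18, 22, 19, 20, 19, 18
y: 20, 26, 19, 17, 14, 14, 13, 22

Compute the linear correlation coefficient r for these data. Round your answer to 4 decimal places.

n = 8, Σx = 160, Σy = 145, Σx² = 3222, Σy² = 2771, Σxy = 2917
nΣxy − ΣxΣy = 23336 − 23200 = 136
nΣx² − (Σx)² = 25776 − 25600 = 176; nΣy² − (Σy)² = 22168 − 21025 = 1143
r = 136 / √(176 × 1143) = 136 / 448.5176 ≈ 0.3032

0.3032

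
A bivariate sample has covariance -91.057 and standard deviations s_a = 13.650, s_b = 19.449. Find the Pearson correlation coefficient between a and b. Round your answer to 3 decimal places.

-0.343

r = Cov(a,b) / (s_a · s_b) = -91.057 / (13.650 × 19.449)
  = -91.057 / 265.4789 ≈ -0.343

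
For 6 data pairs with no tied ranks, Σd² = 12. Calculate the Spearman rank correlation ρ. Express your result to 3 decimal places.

0.657

ρ = 1 − 6Σd² / [n(n²−1)] = 1 − 6×12 / (6×35)
  = 1 − 72/210 = 1 − 0.3429 ≈ 0.657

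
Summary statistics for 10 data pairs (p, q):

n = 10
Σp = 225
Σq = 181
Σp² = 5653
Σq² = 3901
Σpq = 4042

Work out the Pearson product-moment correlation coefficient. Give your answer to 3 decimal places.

-0.050

r = (nΣpq − ΣpΣq) / √[(nΣp² − (Σp)²)(nΣq² − (Σq)²)]
Numerator: 10×4042 − 225×181 = -305
Denominator: √[(56530 − 50625)(39010 − 32761)] = √[5905 × 6249] = 6074.5654
r = -305 / 6074.5654 ≈ -0.050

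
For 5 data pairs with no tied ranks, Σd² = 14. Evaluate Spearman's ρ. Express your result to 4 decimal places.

ρ = 1 − 6Σd² / [n(n²−1)] = 1 − 6×14 / (5×24)
  = 1 − 84/120 = 1 − 0.70000 ≈ 0.3000

0.3000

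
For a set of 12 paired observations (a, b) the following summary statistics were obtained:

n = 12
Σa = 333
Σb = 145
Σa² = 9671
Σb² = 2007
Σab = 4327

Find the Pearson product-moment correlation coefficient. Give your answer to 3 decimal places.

0.916

r = (nΣab − ΣaΣb) / √[(nΣa² − (Σa)²)(nΣb² − (Σb)²)]
Numerator: 12×4327 − 333×145 = 3639
Denominator: √[(116052 − 110889)(24084 − 21025)] = √[5163 × 3059] = 3974.1184
r = 3639 / 3974.1184 ≈ 0.916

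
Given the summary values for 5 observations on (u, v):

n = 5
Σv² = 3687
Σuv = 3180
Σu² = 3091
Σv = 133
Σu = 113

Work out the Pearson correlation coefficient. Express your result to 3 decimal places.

r = (nΣuv − ΣuΣv) / √[(nΣu² − (Σu)²)(nΣv² − (Σv)²)]
Numerator: 5×3180 − 113×133 = 871
Denominator: √[(15455 − 12769)(18435 − 17689)] = √[2686 × 746] = 1415.5409
r = 871 / 1415.5409 ≈ 0.615

0.615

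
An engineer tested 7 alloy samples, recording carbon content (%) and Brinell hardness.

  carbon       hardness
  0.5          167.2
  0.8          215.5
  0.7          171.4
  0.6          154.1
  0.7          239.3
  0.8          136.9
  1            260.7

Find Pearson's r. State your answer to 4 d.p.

0.5838

n = 7, Σx = 5.1, Σy = 1345.1, Σx² = 3.87, Σy² = 271491.45, Σxy = 1006.17
nΣxy − ΣxΣy = 7043.19 − 6860.01 = 183.18
nΣx² − (Σx)² = 27.09 − 26.01 = 1.08; nΣy² − (Σy)² = 1900440.15 − 1809294.01 = 91146.14
r = 183.18 / √(1.08 × 91146.14) = 183.18 / 313.7480 ≈ 0.5838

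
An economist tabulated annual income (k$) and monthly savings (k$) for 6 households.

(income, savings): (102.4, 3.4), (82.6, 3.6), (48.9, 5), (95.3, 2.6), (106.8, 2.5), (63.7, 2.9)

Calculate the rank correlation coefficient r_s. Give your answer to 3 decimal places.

-0.714

Rank income: 5, 3, 1, 4, 6, 2
Rank savings: 4, 5, 6, 2, 1, 3
d = rank(income) − rank(savings): 1, -2, -5, 2, 5, -1; Σd² = 60
ρ = 1 − 6Σd² / [n(n²−1)] = 1 − 6×60 / (6×35) = 1 − 360/210 ≈ -0.714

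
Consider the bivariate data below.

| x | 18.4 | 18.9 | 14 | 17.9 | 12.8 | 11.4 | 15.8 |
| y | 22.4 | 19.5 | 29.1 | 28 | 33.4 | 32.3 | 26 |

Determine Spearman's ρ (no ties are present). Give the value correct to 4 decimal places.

Rank x: 6, 7, 3, 5, 2, 1, 4
Rank y: 2, 1, 5, 4, 7, 6, 3
d = rank(x) − rank(y): 4, 6, -2, 1, -5, -5, 1; Σd² = 108
ρ = 1 − 6Σd² / [n(n²−1)] = 1 − 6×108 / (7×48) = 1 − 648/336 ≈ -0.9286

-0.9286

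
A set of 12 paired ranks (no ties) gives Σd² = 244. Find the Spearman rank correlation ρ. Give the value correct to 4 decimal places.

0.1469

ρ = 1 − 6Σd² / [n(n²−1)] = 1 − 6×244 / (12×143)
  = 1 − 1464/1716 = 1 − 0.85315 ≈ 0.1469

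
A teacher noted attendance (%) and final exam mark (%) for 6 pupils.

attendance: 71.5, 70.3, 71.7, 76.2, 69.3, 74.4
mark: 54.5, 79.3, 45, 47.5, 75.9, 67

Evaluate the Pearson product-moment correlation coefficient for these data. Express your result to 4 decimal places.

n = 6, Σx = 433.4, Σy = 369.2, Σx² = 31339.52, Σy² = 23789.8, Σxy = 26562.21
nΣxy − ΣxΣy = 159373.26 − 160011.28 = -638.02
nΣx² − (Σx)² = 188037.12 − 187835.56 = 201.56; nΣy² − (Σy)² = 142738.8 − 136308.64 = 6430.16
r = -638.02 / √(201.56 × 6430.16) = -638.02 / 1138.4476 ≈ -0.5604

-0.5604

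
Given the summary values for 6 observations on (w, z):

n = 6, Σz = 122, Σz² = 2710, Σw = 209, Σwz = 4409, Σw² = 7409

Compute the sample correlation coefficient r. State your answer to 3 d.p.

r = (nΣwz − ΣwΣz) / √[(nΣw² − (Σw)²)(nΣz² − (Σz)²)]
Numerator: 6×4409 − 209×122 = 956
Denominator: √[(44454 − 43681)(16260 − 14884)] = √[773 × 1376] = 1031.3331
r = 956 / 1031.3331 ≈ 0.927

0.927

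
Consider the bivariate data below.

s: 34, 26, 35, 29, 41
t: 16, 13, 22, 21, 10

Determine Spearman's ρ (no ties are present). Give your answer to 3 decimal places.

-0.100

Rank s: 3, 1, 4, 2, 5
Rank t: 3, 2, 5, 4, 1
d = rank(s) − rank(t): 0, -1, -1, -2, 4; Σd² = 22
ρ = 1 − 6Σd² / [n(n²−1)] = 1 − 6×22 / (5×24) = 1 − 132/120 ≈ -0.100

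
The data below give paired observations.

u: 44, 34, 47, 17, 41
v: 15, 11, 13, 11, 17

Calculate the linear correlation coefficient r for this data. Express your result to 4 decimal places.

n = 5, Σu = 183, Σv = 67, Σu² = 7271, Σv² = 925, Σuv = 2529
nΣuv − ΣuΣv = 12645 − 12261 = 384
nΣu² − (Σu)² = 36355 − 33489 = 2866; nΣv² − (Σv)² = 4625 − 4489 = 136
r = 384 / √(2866 × 136) = 384 / 624.3204 ≈ 0.6151

0.6151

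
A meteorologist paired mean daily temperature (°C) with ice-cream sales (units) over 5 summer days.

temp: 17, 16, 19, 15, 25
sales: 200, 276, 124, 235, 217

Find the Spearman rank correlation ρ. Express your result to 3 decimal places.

-0.600

Rank temp: 3, 2, 4, 1, 5
Rank sales: 2, 5, 1, 4, 3
d = rank(temp) − rank(sales): 1, -3, 3, -3, 2; Σd² = 32
ρ = 1 − 6Σd² / [n(n²−1)] = 1 − 6×32 / (5×24) = 1 − 192/120 ≈ -0.600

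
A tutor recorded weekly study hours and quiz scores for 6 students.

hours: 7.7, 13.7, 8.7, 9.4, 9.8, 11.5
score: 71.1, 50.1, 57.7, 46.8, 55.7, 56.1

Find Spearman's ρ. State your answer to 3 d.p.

-0.600

Rank hours: 1, 6, 2, 3, 4, 5
Rank score: 6, 2, 5, 1, 3, 4
d = rank(hours) − rank(score): -5, 4, -3, 2, 1, 1; Σd² = 56
ρ = 1 − 6Σd² / [n(n²−1)] = 1 − 6×56 / (6×35) = 1 − 336/210 ≈ -0.600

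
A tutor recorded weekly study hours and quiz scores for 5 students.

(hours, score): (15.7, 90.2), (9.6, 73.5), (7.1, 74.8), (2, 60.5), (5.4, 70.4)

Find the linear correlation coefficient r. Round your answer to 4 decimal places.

n = 5, Σx = 39.8, Σy = 369.4, Σx² = 422.22, Σy² = 27749.74, Σxy = 3153.98
nΣxy − ΣxΣy = 15769.9 − 14702.12 = 1067.78
nΣx² − (Σx)² = 2111.1 − 1584.04 = 527.06; nΣy² − (Σy)² = 138748.7 − 136456.36 = 2292.34
r = 1067.78 / √(527.06 × 2292.34) = 1067.78 / 1099.1818 ≈ 0.9714

0.9714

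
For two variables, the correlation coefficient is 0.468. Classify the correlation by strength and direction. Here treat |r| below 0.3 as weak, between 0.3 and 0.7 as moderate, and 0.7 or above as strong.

r = 0.468 > 0 so the relationship is positive.
|r| = 0.468, which falls in the moderate range.

moderate positive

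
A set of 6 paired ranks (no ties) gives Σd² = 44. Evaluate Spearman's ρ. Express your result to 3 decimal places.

-0.257

ρ = 1 − 6Σd² / [n(n²−1)] = 1 − 6×44 / (6×35)
  = 1 − 264/210 = 1 − 1.2571 ≈ -0.257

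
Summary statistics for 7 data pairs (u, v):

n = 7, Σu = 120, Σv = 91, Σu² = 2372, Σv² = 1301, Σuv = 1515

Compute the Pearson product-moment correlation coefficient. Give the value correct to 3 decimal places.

r = (nΣuv − ΣuΣv) / √[(nΣu² − (Σu)²)(nΣv² − (Σv)²)]
Numerator: 7×1515 − 120×91 = -315
Denominator: √[(16604 − 14400)(9107 − 8281)] = √[2204 × 826] = 1349.2605
r = -315 / 1349.2605 ≈ -0.233

-0.233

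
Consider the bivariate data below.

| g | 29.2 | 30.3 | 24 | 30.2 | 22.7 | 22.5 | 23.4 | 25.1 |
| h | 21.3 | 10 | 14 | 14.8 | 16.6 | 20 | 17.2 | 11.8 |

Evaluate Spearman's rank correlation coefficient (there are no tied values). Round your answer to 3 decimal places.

Rank g: 6, 8, 4, 7, 2, 1, 3, 5
Rank h: 8, 1, 3, 4, 5, 7, 6, 2
d = rank(g) − rank(h): -2, 7, 1, 3, -3, -6, -3, 3; Σd² = 126
ρ = 1 − 6Σd² / [n(n²−1)] = 1 − 6×126 / (8×63) = 1 − 756/504 ≈ -0.500

-0.500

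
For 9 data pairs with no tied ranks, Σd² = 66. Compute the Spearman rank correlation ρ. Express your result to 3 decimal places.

0.450

ρ = 1 − 6Σd² / [n(n²−1)] = 1 − 6×66 / (9×80)
  = 1 − 396/720 = 1 − 0.5500 ≈ 0.450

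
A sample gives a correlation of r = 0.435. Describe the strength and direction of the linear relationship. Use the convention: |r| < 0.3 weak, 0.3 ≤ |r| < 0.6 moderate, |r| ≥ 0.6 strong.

r = 0.435 > 0 so the relationship is positive.
|r| = 0.435, which falls in the moderate range.

moderate positive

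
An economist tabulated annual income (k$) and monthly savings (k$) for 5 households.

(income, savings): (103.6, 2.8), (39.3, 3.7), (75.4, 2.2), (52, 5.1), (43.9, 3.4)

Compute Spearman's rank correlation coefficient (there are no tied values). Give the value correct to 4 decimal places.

Rank income: 5, 1, 4, 3, 2
Rank savings: 2, 4, 1, 5, 3
d = rank(income) − rank(savings): 3, -3, 3, -2, -1; Σd² = 32
ρ = 1 − 6Σd² / [n(n²−1)] = 1 − 6×32 / (5×24) = 1 − 192/120 ≈ -0.6000

-0.6000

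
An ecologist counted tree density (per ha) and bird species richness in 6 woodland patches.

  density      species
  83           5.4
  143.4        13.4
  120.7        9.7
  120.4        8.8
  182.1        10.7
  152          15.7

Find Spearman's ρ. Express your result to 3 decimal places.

0.829

Rank density: 1, 4, 3, 2, 6, 5
Rank species: 1, 5, 3, 2, 4, 6
d = rank(density) − rank(species): 0, -1, 0, 0, 2, -1; Σd² = 6
ρ = 1 − 6Σd² / [n(n²−1)] = 1 − 6×6 / (6×35) = 1 − 36/210 ≈ 0.829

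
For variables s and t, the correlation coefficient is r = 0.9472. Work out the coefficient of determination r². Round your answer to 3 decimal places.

r² = (0.9472)² = 0.897

0.897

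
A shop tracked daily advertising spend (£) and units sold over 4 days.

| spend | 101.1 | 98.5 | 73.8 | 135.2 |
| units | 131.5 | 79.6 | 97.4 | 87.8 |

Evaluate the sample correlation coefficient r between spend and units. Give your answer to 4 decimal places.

-0.1669

n = 4, Σx = 408.6, Σy = 396.3, Σx² = 43648.94, Σy² = 40824.01, Σxy = 40193.93
nΣxy − ΣxΣy = 160775.72 − 161928.18 = -1152.46
nΣx² − (Σx)² = 174595.76 − 166953.96 = 7641.8; nΣy² − (Σy)² = 163296.04 − 157053.69 = 6242.35
r = -1152.46 / √(7641.8 × 6242.35) = -1152.46 / 6906.7207 ≈ -0.1669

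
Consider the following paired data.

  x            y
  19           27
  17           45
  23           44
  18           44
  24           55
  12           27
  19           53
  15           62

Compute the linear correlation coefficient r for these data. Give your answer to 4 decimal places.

0.2991

n = 8, Σx = 147, Σy = 357, Σx² = 2809, Σy² = 17033, Σxy = 6663
nΣxy − ΣxΣy = 53304 − 52479 = 825
nΣx² − (Σx)² = 22472 − 21609 = 863; nΣy² − (Σy)² = 136264 − 127449 = 8815
r = 825 / √(863 × 8815) = 825 / 2758.1416 ≈ 0.2991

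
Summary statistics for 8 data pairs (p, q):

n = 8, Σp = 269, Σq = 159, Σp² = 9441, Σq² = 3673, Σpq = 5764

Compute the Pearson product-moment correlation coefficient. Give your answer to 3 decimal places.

r = (nΣpq − ΣpΣq) / √[(nΣp² − (Σp)²)(nΣq² − (Σq)²)]
Numerator: 8×5764 − 269×159 = 3341
Denominator: √[(75528 − 72361)(29384 − 25281)] = √[3167 × 4103] = 3604.7470
r = 3341 / 3604.7470 ≈ 0.927

0.927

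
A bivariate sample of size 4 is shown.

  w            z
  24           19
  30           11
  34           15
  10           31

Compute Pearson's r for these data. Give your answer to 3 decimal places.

-0.940

n = 4, Σw = 98, Σz = 76, Σw² = 2732, Σz² = 1668, Σwz = 1606
nΣwz − ΣwΣz = 6424 − 7448 = -1024
nΣw² − (Σw)² = 10928 − 9604 = 1324; nΣz² − (Σz)² = 6672 − 5776 = 896
r = -1024 / √(1324 × 896) = -1024 / 1089.1758 ≈ -0.940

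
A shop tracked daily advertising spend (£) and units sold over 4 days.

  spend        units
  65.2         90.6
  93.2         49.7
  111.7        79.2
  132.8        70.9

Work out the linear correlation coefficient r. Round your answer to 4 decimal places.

n = 4, Σx = 402.9, Σy = 290.4, Σx² = 43050.01, Σy² = 21977.9, Σxy = 28801.32
nΣxy − ΣxΣy = 115205.28 − 117002.16 = -1796.88
nΣx² − (Σx)² = 172200.04 − 162328.41 = 9871.63; nΣy² − (Σy)² = 87911.6 − 84332.16 = 3579.44
r = -1796.88 / √(9871.63 × 3579.44) = -1796.88 / 5944.3172 ≈ -0.3023

-0.3023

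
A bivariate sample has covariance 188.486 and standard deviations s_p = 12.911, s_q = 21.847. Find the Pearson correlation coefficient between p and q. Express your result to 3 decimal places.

0.668

r = Cov(p,q) / (s_p · s_q) = 188.486 / (12.911 × 21.847)
  = 188.486 / 282.0666 ≈ 0.668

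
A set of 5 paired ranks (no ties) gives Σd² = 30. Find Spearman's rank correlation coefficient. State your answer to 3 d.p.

ρ = 1 − 6Σd² / [n(n²−1)] = 1 − 6×30 / (5×24)
  = 1 − 180/120 = 1 − 1.5000 ≈ -0.500

-0.500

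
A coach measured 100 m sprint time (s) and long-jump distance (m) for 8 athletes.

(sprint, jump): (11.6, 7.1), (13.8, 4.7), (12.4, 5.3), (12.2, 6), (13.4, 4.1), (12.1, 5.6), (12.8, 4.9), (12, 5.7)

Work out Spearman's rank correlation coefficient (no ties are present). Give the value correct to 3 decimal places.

Rank sprint: 1, 8, 5, 4, 7, 3, 6, 2
Rank jump: 8, 2, 4, 7, 1, 5, 3, 6
d = rank(sprint) − rank(jump): -7, 6, 1, -3, 6, -2, 3, -4; Σd² = 160
ρ = 1 − 6Σd² / [n(n²−1)] = 1 − 6×160 / (8×63) = 1 − 960/504 ≈ -0.905

-0.905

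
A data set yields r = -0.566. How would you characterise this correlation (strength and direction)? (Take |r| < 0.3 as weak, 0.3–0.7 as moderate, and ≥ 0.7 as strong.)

moderate negative

r = -0.566 < 0 so the relationship is negative.
|r| = 0.566, which falls in the moderate range.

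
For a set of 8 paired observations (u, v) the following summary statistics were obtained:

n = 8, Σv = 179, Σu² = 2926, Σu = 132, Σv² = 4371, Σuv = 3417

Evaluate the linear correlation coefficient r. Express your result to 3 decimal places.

0.886

r = (nΣuv − ΣuΣv) / √[(nΣu² − (Σu)²)(nΣv² − (Σv)²)]
Numerator: 8×3417 − 132×179 = 3708
Denominator: √[(23408 − 17424)(34968 − 32041)] = √[5984 × 2927] = 4185.1127
r = 3708 / 4185.1127 ≈ 0.886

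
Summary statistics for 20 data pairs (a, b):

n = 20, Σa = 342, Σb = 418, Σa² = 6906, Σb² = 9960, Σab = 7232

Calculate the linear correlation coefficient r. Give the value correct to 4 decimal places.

r = (nΣab − ΣaΣb) / √[(nΣa² − (Σa)²)(nΣb² − (Σb)²)]
Numerator: 20×7232 − 342×418 = 1684
Denominator: √[(138120 − 116964)(199200 − 174724)] = √[21156 × 24476] = 22755.5324
r = 1684 / 22755.5324 ≈ 0.0740

0.0740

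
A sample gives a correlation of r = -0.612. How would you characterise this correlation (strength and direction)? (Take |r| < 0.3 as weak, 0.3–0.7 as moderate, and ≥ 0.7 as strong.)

r = -0.612 < 0 so the relationship is negative.
|r| = 0.612, which falls in the moderate range.

moderate negative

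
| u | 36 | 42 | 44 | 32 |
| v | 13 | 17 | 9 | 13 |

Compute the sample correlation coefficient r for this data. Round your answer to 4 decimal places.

n = 4, Σu = 154, Σv = 52, Σu² = 6020, Σv² = 708, Σuv = 1994
nΣuv − ΣuΣv = 7976 − 8008 = -32
nΣu² − (Σu)² = 24080 − 23716 = 364; nΣv² − (Σv)² = 2832 − 2704 = 128
r = -32 / √(364 × 128) = -32 / 215.8518 ≈ -0.1482

-0.1482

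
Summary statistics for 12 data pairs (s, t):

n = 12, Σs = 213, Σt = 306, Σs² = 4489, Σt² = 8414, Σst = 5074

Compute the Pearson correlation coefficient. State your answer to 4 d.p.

r = (nΣst − ΣsΣt) / √[(nΣs² − (Σs)²)(nΣt² − (Σt)²)]
Numerator: 12×5074 − 213×306 = -4290
Denominator: √[(53868 − 45369)(100968 − 93636)] = √[8499 × 7332] = 7893.9640
r = -4290 / 7893.9640 ≈ -0.5435

-0.5435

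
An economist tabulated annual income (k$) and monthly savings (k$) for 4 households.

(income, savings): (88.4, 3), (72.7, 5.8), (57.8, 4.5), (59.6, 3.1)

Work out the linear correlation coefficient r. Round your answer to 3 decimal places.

n = 4, Σx = 278.5, Σy = 16.4, Σx² = 19992.85, Σy² = 72.5, Σxy = 1131.72
nΣxy − ΣxΣy = 4526.88 − 4567.4 = -40.52
nΣx² − (Σx)² = 79971.4 − 77562.25 = 2409.15; nΣy² − (Σy)² = 290 − 268.96 = 21.04
r = -40.52 / √(2409.15 × 21.04) = -40.52 / 225.1411 ≈ -0.180

-0.180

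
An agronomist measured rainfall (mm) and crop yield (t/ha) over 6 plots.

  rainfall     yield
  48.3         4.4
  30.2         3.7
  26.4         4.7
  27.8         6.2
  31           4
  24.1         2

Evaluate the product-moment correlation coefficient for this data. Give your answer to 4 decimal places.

n = 6, Σx = 187.8, Σy = 25, Σx² = 6256.54, Σy² = 113.58, Σxy = 792.9
nΣxy − ΣxΣy = 4757.4 − 4695 = 62.4
nΣx² − (Σx)² = 37539.24 − 35268.84 = 2270.4; nΣy² − (Σy)² = 681.48 − 625 = 56.48
r = 62.4 / √(2270.4 × 56.48) = 62.4 / 358.0952 ≈ 0.1743

0.1743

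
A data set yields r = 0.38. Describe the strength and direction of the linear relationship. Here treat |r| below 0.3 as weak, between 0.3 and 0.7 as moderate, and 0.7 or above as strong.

r = 0.38 > 0 so the relationship is positive.
|r| = 0.38, which falls in the moderate range.

moderate positive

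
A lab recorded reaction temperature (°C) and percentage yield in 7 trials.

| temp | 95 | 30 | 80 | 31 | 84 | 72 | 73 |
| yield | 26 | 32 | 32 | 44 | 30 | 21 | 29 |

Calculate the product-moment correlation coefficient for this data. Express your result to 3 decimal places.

-0.654

n = 7, Σx = 465, Σy = 214, Σx² = 34855, Σy² = 6842, Σxy = 13503
nΣxy − ΣxΣy = 94521 − 99510 = -4989
nΣx² − (Σx)² = 243985 − 216225 = 27760; nΣy² − (Σy)² = 47894 − 45796 = 2098
r = -4989 / √(27760 × 2098) = -4989 / 7631.5451 ≈ -0.654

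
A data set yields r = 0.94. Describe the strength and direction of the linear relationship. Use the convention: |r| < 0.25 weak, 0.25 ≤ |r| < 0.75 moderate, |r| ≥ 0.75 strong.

strong positive

r = 0.94 > 0 so the relationship is positive.
|r| = 0.94, which falls in the strong range.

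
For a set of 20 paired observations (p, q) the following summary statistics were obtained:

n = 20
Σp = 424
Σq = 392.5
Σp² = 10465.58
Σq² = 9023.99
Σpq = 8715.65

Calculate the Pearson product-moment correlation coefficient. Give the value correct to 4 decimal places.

0.2825

r = (nΣpq − ΣpΣq) / √[(nΣp² − (Σp)²)(nΣq² − (Σq)²)]
Numerator: 20×8715.65 − 424×392.5 = 7893
Denominator: √[(209311.6 − 179776)(180479.8 − 154056.25)] = √[29535.6 × 26423.55] = 27936.2740
r = 7893 / 27936.2740 ≈ 0.2825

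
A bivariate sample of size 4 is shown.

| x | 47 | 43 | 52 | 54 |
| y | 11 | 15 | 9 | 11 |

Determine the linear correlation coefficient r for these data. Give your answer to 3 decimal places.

-0.800

n = 4, Σx = 196, Σy = 46, Σx² = 9678, Σy² = 548, Σxy = 2224
nΣxy − ΣxΣy = 8896 − 9016 = -120
nΣx² − (Σx)² = 38712 − 38416 = 296; nΣy² − (Σy)² = 2192 − 2116 = 76
r = -120 / √(296 × 76) = -120 / 149.9867 ≈ -0.800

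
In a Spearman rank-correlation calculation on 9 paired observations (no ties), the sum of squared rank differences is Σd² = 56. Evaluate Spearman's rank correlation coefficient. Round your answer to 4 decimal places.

0.5333

ρ = 1 − 6Σd² / [n(n²−1)] = 1 − 6×56 / (9×80)
  = 1 − 336/720 = 1 − 0.46667 ≈ 0.5333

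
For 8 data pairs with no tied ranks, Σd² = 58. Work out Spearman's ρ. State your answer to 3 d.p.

0.310

ρ = 1 − 6Σd² / [n(n²−1)] = 1 − 6×58 / (8×63)
  = 1 − 348/504 = 1 − 0.6905 ≈ 0.310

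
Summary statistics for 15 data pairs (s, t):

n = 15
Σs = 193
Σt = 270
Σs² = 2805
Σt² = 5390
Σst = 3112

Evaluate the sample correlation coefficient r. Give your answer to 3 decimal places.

r = (nΣst − ΣsΣt) / √[(nΣs² − (Σs)²)(nΣt² − (Σt)²)]
Numerator: 15×3112 − 193×270 = -5430
Denominator: √[(42075 − 37249)(80850 − 72900)] = √[4826 × 7950] = 6194.0859
r = -5430 / 6194.0859 ≈ -0.877

-0.877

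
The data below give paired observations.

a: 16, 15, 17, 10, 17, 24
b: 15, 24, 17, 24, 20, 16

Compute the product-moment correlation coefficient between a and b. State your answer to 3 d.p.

n = 6, Σa = 99, Σb = 116, Σa² = 1735, Σb² = 2322, Σab = 1853
nΣab − ΣaΣb = 11118 − 11484 = -366
nΣa² − (Σa)² = 10410 − 9801 = 609; nΣb² − (Σb)² = 13932 − 13456 = 476
r = -366 / √(609 × 476) = -366 / 538.4088 ≈ -0.680

-0.680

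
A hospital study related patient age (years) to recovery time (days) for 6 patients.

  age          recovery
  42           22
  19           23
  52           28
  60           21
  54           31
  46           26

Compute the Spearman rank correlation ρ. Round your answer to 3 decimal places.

0.086

Rank age: 2, 1, 4, 6, 5, 3
Rank recovery: 2, 3, 5, 1, 6, 4
d = rank(age) − rank(recovery): 0, -2, -1, 5, -1, -1; Σd² = 32
ρ = 1 − 6Σd² / [n(n²−1)] = 1 − 6×32 / (6×35) = 1 − 192/210 ≈ 0.086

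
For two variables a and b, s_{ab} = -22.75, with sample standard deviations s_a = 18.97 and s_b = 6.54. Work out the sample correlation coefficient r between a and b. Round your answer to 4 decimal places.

-0.1834

r = Cov(a,b) / (s_a · s_b) = -22.75 / (18.97 × 6.54)
  = -22.75 / 124.0638 ≈ -0.1834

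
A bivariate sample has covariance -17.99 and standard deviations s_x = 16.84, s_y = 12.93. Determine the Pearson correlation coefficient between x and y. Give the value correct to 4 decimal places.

r = Cov(x,y) / (s_x · s_y) = -17.99 / (16.84 × 12.93)
  = -17.99 / 217.7412 ≈ -0.0826

-0.0826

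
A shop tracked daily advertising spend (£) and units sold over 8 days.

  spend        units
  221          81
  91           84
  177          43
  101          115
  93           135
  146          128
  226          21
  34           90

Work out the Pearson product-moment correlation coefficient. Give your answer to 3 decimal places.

n = 8, Σx = 1089, Σy = 697, Σx² = 180849, Σy² = 71841, Σxy = 83820
nΣxy − ΣxΣy = 670560 − 759033 = -88473
nΣx² − (Σx)² = 1446792 − 1185921 = 260871; nΣy² − (Σy)² = 574728 − 485809 = 88919
r = -88473 / √(260871 × 88919) = -88473 / 152303.6062 ≈ -0.581

-0.581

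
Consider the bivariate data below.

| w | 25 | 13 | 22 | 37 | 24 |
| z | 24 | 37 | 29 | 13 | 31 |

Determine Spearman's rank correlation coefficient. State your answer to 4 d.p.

Rank w: 4, 1, 2, 5, 3
Rank z: 2, 5, 3, 1, 4
d = rank(w) − rank(z): 2, -4, -1, 4, -1; Σd² = 38
ρ = 1 − 6Σd² / [n(n²−1)] = 1 − 6×38 / (5×24) = 1 − 228/120 ≈ -0.9000

-0.9000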